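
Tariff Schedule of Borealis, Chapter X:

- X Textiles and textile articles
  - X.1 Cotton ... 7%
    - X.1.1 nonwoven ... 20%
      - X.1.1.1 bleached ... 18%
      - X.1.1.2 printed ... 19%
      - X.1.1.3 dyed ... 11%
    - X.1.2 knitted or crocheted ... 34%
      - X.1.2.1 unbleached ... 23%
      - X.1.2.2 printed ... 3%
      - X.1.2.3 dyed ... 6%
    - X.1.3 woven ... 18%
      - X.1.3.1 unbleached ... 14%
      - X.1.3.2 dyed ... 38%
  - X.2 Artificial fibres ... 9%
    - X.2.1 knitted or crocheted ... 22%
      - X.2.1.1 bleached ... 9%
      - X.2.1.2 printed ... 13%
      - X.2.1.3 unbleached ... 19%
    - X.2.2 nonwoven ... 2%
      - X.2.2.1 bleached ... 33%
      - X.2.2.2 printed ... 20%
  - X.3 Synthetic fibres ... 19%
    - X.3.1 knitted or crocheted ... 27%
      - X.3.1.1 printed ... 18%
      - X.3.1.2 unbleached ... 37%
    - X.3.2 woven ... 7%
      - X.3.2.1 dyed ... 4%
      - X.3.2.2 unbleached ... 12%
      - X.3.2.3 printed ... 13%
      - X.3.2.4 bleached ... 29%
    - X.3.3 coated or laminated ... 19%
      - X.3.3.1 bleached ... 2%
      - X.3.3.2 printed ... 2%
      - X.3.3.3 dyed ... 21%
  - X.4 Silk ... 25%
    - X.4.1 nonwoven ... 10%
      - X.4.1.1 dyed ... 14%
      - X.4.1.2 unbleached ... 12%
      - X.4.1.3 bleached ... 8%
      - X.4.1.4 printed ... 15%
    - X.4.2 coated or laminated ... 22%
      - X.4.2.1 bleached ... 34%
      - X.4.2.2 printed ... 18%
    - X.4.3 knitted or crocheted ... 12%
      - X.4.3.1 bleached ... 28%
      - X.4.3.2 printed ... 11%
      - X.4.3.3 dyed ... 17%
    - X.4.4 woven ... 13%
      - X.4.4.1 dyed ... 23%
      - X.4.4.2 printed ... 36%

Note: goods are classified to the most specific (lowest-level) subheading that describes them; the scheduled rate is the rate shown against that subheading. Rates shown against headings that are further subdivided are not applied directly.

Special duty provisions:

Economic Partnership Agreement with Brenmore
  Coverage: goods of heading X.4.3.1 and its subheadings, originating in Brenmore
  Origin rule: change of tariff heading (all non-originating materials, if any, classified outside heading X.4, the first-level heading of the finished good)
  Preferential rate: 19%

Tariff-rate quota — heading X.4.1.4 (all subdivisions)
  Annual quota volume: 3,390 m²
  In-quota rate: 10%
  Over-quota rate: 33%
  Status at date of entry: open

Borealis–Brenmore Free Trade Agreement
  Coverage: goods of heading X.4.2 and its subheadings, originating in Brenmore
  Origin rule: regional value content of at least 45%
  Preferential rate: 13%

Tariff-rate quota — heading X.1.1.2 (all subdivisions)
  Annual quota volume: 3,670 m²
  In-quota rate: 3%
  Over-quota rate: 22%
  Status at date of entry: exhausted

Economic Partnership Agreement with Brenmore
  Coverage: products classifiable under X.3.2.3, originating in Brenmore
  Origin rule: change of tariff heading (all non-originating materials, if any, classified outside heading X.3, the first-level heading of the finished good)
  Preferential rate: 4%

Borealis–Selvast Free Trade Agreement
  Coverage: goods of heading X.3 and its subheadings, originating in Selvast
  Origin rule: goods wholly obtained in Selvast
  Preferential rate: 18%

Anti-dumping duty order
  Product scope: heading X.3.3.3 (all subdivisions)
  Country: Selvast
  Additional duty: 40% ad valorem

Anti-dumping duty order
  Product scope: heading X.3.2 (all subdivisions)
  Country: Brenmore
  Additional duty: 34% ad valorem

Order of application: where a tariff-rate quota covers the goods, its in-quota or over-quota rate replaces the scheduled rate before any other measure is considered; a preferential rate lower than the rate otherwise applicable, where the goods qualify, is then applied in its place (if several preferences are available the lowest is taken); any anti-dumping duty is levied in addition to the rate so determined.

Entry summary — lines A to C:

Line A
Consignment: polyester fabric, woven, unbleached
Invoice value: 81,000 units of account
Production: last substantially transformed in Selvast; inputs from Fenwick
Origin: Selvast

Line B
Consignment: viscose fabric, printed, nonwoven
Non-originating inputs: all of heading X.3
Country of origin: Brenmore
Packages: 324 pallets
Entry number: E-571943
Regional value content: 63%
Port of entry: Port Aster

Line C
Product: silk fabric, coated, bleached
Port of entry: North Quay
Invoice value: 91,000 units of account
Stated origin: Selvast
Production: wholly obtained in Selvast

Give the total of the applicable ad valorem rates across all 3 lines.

66%

Line A: polyester → X.3; woven → X.3.2; unbleached → X.3.2.2. Scheduled 12%. Selvast agreement on X.3: not wholly obtained. → 12%.
Line B: viscose → X.2; nonwoven → X.2.2; printed → X.2.2.2. Scheduled 20%. Brenmore agreement on X.4.3.1: X.2.2.2 not covered; Brenmore agreement on X.4.2: X.2.2.2 not covered; Brenmore agreement on X.3.2.3: X.2.2.2 not covered. → 20%.
Line C: silk → X.4; coated → X.4.2; bleached → X.4.2.1. Scheduled 34%. Selvast agreement on X.3: X.4.2.1 not covered. → 34%.
Sum: 12% + 20% + 34% = 66%.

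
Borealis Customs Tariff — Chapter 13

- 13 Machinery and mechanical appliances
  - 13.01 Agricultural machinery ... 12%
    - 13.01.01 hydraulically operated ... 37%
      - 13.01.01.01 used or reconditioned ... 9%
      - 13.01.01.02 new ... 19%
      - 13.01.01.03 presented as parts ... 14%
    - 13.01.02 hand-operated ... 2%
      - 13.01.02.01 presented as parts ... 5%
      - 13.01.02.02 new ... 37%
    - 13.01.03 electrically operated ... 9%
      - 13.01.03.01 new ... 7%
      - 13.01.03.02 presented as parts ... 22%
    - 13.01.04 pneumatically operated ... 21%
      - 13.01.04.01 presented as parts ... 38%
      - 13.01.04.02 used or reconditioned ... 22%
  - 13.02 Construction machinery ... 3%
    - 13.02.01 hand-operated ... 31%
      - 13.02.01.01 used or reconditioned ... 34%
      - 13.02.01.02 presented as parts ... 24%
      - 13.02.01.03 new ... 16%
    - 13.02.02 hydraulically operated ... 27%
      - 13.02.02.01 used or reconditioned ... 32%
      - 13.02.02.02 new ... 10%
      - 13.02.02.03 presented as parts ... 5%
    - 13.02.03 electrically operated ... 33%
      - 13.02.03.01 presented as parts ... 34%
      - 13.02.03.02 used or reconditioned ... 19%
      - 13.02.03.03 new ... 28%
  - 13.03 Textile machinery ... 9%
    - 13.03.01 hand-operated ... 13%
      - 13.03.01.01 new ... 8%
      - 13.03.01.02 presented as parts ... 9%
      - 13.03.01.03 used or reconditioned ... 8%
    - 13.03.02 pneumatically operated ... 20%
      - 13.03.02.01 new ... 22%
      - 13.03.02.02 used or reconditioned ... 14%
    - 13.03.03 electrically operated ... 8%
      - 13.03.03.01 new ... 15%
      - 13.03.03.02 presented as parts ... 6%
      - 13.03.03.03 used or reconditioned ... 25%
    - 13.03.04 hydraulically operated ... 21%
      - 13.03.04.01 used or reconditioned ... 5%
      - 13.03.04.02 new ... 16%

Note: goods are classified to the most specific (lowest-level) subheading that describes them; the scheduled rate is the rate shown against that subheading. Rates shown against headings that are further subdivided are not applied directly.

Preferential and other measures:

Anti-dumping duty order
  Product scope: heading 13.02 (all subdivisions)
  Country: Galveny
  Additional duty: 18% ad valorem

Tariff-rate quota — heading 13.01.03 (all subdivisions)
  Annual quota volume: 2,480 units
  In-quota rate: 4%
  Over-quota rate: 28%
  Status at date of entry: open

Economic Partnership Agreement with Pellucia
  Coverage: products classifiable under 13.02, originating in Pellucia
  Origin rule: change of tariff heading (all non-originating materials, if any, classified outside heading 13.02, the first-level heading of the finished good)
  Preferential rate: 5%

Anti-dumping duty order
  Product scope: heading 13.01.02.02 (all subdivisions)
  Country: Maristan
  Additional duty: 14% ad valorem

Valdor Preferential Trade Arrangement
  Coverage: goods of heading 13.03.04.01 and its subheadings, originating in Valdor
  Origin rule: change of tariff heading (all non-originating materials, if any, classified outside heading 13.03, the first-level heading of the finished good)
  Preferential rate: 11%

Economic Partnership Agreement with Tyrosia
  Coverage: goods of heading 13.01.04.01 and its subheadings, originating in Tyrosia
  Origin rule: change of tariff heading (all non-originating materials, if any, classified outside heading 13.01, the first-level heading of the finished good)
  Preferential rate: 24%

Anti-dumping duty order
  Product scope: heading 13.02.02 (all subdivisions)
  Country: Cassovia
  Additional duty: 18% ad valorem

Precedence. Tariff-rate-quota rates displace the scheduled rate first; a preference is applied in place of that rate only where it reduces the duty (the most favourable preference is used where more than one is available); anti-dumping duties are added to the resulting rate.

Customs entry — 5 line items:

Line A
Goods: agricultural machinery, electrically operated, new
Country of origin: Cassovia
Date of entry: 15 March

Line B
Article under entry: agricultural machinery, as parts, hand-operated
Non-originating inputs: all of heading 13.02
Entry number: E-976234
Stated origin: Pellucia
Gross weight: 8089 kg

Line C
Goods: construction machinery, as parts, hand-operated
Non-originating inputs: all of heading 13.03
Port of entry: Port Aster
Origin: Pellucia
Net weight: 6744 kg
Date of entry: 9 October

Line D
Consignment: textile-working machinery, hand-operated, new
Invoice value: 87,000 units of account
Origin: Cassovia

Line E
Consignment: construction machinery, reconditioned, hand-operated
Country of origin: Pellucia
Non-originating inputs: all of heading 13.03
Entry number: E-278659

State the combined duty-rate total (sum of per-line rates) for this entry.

Line A: agricultural → 13.01; electrically operated → 13.01.03; new → 13.01.03.01. Scheduled 7%. quota on 13.01.03 open → in-quota 4%. → 4%.
Line B: agricultural → 13.01; hand-operated → 13.01.02; as parts → 13.01.02.01. Scheduled 5%. Pellucia agreement on 13.02: 13.01.02.01 not covered. → 5%.
Line C: construction → 13.02; hand-operated → 13.02.01; as parts → 13.02.01.02. Scheduled 24%. Pellucia agreement on 13.02: CTH met → 5% available; preferential 5%. → 5%.
Line D: textile-working → 13.03; hand-operated → 13.03.01; new → 13.03.01.01. Scheduled 8%. No special measure applies. → 8%.
Line E: construction → 13.02; hand-operated → 13.02.01; reconditioned → 13.02.01.01. Scheduled 34%. Pellucia agreement on 13.02: CTH met → 5% available; preferential 5%. → 5%.
Sum: 4% + 5% + 5% + 8% + 5% = 27%.

27%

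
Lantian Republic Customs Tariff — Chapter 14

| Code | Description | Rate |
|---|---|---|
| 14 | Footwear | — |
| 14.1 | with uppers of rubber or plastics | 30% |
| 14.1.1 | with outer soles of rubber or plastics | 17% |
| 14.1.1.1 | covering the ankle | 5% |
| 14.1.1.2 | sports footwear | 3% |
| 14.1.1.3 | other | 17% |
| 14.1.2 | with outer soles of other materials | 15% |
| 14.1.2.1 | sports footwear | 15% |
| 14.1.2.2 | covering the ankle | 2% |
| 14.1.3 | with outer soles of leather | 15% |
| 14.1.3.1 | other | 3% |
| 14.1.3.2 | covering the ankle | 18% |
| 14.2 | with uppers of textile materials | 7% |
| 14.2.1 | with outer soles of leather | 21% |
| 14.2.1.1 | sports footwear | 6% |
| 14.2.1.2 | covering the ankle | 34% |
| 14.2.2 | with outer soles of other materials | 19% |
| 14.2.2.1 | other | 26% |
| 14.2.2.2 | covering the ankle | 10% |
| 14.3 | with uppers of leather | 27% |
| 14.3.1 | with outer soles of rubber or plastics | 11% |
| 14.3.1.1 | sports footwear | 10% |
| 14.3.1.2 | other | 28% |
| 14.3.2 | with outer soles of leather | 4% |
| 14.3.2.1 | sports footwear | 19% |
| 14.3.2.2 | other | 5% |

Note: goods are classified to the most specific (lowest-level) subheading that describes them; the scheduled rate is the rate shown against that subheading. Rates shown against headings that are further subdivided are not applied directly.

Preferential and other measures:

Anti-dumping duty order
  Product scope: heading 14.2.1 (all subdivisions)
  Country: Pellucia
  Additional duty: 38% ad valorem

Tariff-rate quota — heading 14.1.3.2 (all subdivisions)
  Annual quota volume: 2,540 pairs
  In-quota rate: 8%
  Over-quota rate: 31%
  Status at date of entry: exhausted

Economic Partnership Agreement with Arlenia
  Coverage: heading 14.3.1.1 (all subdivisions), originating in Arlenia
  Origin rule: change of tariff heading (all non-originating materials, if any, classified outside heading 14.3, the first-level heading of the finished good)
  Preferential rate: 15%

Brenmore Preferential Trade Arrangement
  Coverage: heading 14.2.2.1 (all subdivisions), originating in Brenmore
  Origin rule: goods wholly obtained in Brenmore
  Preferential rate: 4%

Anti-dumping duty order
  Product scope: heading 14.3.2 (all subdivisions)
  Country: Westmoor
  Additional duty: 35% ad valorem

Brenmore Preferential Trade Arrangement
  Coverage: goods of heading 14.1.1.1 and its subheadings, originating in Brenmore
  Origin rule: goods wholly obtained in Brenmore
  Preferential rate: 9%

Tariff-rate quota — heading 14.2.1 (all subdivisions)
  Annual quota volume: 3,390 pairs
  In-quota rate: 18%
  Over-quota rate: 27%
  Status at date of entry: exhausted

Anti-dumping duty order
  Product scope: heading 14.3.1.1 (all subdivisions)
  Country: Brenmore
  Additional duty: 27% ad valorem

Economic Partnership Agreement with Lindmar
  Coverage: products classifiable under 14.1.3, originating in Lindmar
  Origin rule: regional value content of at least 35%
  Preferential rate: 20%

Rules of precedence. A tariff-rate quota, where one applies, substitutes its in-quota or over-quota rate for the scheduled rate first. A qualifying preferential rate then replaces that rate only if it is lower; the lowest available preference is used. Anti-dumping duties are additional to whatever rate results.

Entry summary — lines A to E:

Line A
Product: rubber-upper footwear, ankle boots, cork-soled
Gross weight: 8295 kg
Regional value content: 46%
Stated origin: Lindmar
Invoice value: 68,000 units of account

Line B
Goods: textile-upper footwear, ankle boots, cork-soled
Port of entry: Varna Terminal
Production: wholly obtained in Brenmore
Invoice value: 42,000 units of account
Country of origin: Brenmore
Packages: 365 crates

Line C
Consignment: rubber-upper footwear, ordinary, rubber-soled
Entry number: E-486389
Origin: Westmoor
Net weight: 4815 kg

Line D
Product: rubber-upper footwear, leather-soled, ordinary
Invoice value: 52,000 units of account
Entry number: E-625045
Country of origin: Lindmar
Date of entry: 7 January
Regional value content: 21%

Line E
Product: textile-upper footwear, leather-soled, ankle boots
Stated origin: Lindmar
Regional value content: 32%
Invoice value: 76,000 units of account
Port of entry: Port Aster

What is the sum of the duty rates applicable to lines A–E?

59%

Line A: rubber-upper → 14.1; cork-soled → 14.1.2; ankle boots → 14.1.2.2. Scheduled 2%. Lindmar agreement on 14.1.3: 14.1.2.2 not covered. → 2%.
Line B: textile-upper → 14.2; cork-soled → 14.2.2; ankle boots → 14.2.2.2. Scheduled 10%. Brenmore agreement on 14.2.2.1: 14.2.2.2 not covered; Brenmore agreement on 14.1.1.1: 14.2.2.2 not covered. → 10%.
Line C: rubber-upper → 14.1; rubber-soled → 14.1.1; ordinary → 14.1.1.3. Scheduled 17%. No special measure applies. → 17%.
Line D: rubber-upper → 14.1; leather-soled → 14.1.3; ordinary → 14.1.3.1. Scheduled 3%. Lindmar agreement on 14.1.3: RVC < 35%. → 3%.
Line E: textile-upper → 14.2; leather-soled → 14.2.1; ankle boots → 14.2.1.2. Scheduled 34%. quota on 14.2.1 exhausted → over-quota 27%; Lindmar agreement on 14.1.3: 14.2.1.2 not covered. → 27%.
Sum: 2% + 10% + 17% + 3% + 27% = 59%.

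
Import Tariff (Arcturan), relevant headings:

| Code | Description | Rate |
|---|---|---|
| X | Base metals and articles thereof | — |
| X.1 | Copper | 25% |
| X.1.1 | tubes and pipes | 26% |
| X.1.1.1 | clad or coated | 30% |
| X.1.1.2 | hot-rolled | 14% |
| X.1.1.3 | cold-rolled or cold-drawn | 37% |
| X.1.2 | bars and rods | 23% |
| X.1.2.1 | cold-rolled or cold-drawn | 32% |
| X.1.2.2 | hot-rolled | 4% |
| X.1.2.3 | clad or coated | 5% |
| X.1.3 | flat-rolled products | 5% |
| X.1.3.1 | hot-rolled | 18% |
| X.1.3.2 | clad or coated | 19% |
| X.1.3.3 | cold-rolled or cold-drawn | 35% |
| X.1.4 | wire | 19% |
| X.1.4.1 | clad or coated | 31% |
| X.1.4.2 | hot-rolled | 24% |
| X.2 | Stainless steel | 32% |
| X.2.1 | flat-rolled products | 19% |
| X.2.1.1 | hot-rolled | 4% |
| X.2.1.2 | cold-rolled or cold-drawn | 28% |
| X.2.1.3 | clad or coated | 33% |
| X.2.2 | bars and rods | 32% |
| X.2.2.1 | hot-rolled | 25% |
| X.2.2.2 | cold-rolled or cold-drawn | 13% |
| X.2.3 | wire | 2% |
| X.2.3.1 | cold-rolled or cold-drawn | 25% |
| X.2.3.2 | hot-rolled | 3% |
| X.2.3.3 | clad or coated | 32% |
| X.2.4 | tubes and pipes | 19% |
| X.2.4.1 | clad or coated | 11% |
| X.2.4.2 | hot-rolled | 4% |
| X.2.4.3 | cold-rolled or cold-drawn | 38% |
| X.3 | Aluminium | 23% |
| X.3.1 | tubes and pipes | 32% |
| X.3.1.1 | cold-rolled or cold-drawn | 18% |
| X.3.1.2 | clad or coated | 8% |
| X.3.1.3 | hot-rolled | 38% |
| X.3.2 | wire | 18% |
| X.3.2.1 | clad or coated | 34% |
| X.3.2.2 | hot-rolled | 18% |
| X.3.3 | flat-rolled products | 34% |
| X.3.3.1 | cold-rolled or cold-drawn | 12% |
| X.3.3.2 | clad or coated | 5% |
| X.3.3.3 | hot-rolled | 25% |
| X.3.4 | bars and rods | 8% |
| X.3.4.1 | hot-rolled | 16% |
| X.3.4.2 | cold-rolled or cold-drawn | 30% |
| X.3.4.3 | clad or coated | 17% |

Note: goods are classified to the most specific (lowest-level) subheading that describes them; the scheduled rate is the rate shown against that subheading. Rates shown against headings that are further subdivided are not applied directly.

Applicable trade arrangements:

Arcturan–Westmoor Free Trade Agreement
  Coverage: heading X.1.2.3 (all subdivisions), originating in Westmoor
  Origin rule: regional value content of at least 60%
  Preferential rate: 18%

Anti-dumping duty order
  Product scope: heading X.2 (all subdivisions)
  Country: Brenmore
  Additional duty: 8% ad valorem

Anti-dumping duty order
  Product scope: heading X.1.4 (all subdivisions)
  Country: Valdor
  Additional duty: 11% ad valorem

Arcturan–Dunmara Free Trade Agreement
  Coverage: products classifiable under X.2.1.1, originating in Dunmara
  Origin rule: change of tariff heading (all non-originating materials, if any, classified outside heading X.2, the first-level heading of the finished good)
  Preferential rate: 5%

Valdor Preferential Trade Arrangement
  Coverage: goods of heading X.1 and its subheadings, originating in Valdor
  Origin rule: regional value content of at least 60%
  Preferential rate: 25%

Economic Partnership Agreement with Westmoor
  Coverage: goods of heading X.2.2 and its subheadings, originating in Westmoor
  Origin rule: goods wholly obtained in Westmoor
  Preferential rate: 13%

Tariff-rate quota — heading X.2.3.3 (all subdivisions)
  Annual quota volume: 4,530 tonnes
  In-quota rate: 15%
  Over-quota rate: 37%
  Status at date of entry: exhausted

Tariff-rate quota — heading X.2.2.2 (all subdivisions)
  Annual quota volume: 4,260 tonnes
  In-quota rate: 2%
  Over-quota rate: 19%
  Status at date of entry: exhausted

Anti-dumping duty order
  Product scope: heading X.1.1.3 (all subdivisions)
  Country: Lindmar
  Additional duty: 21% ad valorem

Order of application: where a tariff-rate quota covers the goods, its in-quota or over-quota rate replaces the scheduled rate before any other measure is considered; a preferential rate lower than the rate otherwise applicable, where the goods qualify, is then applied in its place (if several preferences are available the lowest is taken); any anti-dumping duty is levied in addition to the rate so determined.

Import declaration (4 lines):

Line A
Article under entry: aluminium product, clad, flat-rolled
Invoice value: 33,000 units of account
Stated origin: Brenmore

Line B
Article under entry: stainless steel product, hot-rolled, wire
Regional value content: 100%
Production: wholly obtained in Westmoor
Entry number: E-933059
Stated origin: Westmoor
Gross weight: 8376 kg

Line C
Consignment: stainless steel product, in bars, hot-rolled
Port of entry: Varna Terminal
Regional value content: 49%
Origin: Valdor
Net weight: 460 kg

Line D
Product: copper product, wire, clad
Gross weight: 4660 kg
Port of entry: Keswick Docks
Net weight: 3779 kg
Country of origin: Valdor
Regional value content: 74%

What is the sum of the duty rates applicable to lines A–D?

69%

Line A: aluminium → X.3; flat-rolled → X.3.3; clad → X.3.3.2. Scheduled 5%. No special measure applies. → 5%.
Line B: stainless steel → X.2; wire → X.2.3; hot-rolled → X.2.3.2. Scheduled 3%. Westmoor agreement on X.1.2.3: X.2.3.2 not covered; Westmoor agreement on X.2.2: X.2.3.2 not covered. → 3%.
Line C: stainless steel → X.2; in bars → X.2.2; hot-rolled → X.2.2.1. Scheduled 25%. Valdor agreement on X.1: X.2.2.1 not covered. → 25%.
Line D: copper → X.1; wire → X.1.4; clad → X.1.4.1. Scheduled 31%. Valdor agreement on X.1: RVC ≥ 60% → 25% available; preferential 25%; anti-dumping (Valdor, X.1.4): +11%; total 25% + 11% = 36%. → 36%.
Sum: 5% + 3% + 25% + 36% = 69%.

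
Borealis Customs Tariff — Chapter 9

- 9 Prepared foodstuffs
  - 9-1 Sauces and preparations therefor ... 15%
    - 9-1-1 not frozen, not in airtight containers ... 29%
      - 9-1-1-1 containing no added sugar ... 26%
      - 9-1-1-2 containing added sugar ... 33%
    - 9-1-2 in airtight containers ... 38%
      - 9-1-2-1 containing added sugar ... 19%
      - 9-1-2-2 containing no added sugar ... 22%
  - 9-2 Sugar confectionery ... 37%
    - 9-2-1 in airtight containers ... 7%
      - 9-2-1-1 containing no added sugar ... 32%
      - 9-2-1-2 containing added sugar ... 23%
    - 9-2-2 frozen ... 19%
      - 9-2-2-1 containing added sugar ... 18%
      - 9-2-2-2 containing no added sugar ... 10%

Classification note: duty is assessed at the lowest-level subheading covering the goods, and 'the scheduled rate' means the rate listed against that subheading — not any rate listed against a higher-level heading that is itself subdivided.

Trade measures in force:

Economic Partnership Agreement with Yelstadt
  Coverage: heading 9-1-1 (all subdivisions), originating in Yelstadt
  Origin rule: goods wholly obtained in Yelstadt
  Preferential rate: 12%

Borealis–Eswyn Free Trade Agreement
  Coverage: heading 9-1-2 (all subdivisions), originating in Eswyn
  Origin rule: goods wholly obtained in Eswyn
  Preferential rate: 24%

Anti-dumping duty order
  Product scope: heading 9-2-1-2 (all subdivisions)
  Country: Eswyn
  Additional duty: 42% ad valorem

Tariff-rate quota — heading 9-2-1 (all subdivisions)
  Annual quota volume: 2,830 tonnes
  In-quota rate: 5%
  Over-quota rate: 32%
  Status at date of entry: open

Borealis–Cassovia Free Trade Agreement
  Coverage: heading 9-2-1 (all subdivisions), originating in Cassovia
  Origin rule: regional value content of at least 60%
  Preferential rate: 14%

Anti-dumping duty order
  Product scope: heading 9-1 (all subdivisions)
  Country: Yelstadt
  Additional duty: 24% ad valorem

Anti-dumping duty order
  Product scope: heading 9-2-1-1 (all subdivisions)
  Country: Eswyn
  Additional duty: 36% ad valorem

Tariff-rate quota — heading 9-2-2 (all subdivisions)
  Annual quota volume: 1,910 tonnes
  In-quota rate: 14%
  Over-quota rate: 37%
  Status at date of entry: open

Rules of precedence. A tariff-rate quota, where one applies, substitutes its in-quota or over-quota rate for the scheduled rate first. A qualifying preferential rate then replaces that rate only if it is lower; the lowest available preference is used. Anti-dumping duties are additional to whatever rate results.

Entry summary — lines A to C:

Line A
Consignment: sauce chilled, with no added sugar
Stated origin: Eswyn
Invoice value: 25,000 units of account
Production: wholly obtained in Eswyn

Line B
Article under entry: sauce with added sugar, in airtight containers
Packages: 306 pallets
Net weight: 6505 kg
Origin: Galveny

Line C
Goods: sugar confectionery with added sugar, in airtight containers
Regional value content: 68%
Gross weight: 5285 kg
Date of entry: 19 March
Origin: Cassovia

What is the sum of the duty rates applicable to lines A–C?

Line A: sauce → 9-1; chilled → 9-1-1; with no added sugar → 9-1-1-1. Scheduled 26%. Eswyn agreement on 9-1-2: 9-1-1-1 not covered. → 26%.
Line B: sauce → 9-1; in airtight containers → 9-1-2; with added sugar → 9-1-2-1. Scheduled 19%. No special measure applies. → 19%.
Line C: sugar confectionery → 9-2; in airtight containers → 9-2-1; with added sugar → 9-2-1-2. Scheduled 23%. quota on 9-2-1 open → in-quota 5%; Cassovia agreement on 9-2-1: RVC ≥ 60% → 14% available; preference 14% not lower than 5% → no reduction. → 5%.
Sum: 26% + 19% + 5% = 50%.

50%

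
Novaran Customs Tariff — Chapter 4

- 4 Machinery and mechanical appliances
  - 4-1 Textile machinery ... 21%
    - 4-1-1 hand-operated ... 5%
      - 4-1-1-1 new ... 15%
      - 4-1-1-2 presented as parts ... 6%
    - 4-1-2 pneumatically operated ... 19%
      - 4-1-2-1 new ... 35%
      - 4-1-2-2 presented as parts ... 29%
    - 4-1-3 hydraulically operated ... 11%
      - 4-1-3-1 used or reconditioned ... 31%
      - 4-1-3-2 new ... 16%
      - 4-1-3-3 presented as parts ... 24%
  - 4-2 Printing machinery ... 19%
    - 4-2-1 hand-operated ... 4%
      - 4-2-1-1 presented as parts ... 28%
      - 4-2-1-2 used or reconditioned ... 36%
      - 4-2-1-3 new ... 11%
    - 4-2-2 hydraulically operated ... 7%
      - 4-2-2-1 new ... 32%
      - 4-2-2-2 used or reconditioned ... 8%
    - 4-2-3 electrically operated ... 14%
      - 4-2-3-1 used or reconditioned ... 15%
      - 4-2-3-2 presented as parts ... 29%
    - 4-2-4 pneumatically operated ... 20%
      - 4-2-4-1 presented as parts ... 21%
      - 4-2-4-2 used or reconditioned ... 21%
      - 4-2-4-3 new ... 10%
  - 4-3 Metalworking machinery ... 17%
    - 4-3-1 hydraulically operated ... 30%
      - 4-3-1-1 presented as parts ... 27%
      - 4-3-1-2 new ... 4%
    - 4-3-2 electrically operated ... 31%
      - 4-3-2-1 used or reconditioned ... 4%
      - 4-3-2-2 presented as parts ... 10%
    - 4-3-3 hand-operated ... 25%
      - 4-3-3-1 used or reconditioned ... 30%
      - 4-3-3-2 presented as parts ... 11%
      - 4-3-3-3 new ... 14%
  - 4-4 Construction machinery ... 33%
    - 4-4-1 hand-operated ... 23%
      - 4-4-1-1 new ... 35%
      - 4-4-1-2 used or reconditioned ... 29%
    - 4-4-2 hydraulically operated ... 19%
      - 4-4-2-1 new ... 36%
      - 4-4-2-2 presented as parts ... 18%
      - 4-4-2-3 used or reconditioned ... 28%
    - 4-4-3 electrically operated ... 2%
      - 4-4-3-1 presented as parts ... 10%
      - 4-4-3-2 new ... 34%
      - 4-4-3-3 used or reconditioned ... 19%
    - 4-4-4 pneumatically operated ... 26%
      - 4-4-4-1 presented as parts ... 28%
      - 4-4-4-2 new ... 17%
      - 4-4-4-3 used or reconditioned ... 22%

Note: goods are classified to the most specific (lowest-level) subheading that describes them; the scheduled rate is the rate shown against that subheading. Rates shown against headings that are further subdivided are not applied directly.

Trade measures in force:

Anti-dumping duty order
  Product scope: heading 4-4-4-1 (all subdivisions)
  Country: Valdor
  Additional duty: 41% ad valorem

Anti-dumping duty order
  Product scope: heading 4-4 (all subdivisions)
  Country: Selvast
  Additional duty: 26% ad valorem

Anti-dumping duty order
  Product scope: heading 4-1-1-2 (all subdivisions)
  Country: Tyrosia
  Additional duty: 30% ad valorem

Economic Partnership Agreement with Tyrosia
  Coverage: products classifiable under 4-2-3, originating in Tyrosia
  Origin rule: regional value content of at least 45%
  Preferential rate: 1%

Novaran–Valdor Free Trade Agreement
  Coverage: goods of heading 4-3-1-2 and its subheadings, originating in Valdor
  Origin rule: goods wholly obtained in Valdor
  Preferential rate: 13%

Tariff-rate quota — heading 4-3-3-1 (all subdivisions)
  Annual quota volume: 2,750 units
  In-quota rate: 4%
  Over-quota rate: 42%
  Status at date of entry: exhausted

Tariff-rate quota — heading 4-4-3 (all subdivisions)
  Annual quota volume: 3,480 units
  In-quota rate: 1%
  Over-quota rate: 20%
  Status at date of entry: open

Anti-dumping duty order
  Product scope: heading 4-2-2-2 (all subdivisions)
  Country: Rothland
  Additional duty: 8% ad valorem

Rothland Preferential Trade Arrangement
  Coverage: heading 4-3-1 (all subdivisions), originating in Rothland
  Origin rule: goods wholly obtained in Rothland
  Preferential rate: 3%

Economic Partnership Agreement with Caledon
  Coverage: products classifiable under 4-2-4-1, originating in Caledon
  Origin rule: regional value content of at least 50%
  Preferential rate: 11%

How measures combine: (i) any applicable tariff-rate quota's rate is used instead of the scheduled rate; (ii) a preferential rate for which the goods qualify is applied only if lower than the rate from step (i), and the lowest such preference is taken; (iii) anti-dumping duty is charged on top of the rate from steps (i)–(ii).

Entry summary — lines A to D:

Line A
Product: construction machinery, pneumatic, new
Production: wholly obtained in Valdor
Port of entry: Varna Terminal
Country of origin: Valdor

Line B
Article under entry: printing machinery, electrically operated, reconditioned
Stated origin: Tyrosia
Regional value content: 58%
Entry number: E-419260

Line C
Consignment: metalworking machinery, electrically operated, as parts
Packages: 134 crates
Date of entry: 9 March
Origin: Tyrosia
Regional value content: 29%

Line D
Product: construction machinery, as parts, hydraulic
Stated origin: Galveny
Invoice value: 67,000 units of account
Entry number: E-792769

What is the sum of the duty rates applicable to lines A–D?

46%

Line A: construction → 4-4; pneumatic → 4-4-4; new → 4-4-4-2. Scheduled 17%. Valdor agreement on 4-3-1-2: 4-4-4-2 not covered. → 17%.
Line B: printing → 4-2; electrically operated → 4-2-3; reconditioned → 4-2-3-1. Scheduled 15%. Tyrosia agreement on 4-2-3: RVC ≥ 45% → 1% available; preferential 1%. → 1%.
Line C: metalworking → 4-3; electrically operated → 4-3-2; as parts → 4-3-2-2. Scheduled 10%. Tyrosia agreement on 4-2-3: 4-3-2-2 not covered. → 10%.
Line D: construction → 4-4; hydraulic → 4-4-2; as parts → 4-4-2-2. Scheduled 18%. No special measure applies. → 18%.
Sum: 17% + 1% + 10% + 18% = 46%.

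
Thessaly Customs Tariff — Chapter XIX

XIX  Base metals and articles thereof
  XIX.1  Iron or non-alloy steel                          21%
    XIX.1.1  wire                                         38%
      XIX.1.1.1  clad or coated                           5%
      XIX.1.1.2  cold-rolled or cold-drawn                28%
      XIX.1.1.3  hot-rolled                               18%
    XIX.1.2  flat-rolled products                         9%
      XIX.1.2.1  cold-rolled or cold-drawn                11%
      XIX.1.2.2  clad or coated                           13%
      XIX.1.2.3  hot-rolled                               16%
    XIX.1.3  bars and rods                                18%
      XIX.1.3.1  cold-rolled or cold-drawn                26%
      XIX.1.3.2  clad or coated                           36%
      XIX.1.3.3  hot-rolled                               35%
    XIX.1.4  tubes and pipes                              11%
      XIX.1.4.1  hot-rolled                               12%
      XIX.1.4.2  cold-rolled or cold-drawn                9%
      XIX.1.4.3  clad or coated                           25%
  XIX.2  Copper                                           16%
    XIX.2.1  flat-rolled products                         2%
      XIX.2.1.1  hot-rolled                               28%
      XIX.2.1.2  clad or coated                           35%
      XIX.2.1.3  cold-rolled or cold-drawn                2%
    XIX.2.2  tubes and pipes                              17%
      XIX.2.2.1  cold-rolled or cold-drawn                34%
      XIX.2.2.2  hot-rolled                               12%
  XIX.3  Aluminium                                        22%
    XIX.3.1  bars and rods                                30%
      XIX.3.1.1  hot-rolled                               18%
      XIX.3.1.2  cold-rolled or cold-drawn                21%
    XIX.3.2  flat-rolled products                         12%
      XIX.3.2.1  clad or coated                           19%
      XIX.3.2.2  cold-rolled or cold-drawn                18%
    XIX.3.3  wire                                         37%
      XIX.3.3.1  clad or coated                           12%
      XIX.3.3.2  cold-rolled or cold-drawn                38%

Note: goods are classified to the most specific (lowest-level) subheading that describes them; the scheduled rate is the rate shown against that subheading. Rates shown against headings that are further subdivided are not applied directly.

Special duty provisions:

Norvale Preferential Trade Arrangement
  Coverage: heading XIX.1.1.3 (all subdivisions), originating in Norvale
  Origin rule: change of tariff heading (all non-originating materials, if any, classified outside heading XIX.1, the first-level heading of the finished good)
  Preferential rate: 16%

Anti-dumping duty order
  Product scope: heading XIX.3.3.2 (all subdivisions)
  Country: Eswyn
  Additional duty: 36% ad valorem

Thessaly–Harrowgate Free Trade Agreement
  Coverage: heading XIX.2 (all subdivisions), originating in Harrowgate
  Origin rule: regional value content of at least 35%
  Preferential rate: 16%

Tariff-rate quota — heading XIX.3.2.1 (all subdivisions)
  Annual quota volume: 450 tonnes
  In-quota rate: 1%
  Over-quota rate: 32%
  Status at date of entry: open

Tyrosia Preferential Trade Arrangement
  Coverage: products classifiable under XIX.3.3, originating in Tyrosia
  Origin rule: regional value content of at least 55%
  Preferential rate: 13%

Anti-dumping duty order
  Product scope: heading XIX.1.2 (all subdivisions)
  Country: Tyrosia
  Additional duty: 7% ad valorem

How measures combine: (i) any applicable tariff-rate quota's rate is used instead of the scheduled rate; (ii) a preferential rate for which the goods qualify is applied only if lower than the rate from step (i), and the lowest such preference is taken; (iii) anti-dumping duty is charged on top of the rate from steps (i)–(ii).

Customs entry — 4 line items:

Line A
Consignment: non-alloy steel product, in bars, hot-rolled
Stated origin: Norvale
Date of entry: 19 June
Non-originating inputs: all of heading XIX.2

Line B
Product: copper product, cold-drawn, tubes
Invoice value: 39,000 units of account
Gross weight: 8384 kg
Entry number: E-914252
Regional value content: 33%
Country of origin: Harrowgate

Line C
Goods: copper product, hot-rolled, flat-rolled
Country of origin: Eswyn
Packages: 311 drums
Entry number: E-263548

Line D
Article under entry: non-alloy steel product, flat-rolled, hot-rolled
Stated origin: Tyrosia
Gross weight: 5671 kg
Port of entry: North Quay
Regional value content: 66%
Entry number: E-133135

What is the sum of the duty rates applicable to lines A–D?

120%

Line A: non-alloy steel → XIX.1; in bars → XIX.1.3; hot-rolled → XIX.1.3.3. Scheduled 35%. Norvale agreement on XIX.1.1.3: XIX.1.3.3 not covered. → 35%.
Line B: copper → XIX.2; tubes → XIX.2.2; cold-drawn → XIX.2.2.1. Scheduled 34%. Harrowgate agreement on XIX.2: RVC < 35%. → 34%.
Line C: copper → XIX.2; flat-rolled → XIX.2.1; hot-rolled → XIX.2.1.1. Scheduled 28%. No special measure applies. → 28%.
Line D: non-alloy steel → XIX.1; flat-rolled → XIX.1.2; hot-rolled → XIX.1.2.3. Scheduled 16%. Tyrosia agreement on XIX.3.3: XIX.1.2.3 not covered; anti-dumping (Tyrosia, XIX.1.2): +7%; total 16% + 7% = 23%. → 23%.
Sum: 35% + 34% + 28% + 23% = 120%.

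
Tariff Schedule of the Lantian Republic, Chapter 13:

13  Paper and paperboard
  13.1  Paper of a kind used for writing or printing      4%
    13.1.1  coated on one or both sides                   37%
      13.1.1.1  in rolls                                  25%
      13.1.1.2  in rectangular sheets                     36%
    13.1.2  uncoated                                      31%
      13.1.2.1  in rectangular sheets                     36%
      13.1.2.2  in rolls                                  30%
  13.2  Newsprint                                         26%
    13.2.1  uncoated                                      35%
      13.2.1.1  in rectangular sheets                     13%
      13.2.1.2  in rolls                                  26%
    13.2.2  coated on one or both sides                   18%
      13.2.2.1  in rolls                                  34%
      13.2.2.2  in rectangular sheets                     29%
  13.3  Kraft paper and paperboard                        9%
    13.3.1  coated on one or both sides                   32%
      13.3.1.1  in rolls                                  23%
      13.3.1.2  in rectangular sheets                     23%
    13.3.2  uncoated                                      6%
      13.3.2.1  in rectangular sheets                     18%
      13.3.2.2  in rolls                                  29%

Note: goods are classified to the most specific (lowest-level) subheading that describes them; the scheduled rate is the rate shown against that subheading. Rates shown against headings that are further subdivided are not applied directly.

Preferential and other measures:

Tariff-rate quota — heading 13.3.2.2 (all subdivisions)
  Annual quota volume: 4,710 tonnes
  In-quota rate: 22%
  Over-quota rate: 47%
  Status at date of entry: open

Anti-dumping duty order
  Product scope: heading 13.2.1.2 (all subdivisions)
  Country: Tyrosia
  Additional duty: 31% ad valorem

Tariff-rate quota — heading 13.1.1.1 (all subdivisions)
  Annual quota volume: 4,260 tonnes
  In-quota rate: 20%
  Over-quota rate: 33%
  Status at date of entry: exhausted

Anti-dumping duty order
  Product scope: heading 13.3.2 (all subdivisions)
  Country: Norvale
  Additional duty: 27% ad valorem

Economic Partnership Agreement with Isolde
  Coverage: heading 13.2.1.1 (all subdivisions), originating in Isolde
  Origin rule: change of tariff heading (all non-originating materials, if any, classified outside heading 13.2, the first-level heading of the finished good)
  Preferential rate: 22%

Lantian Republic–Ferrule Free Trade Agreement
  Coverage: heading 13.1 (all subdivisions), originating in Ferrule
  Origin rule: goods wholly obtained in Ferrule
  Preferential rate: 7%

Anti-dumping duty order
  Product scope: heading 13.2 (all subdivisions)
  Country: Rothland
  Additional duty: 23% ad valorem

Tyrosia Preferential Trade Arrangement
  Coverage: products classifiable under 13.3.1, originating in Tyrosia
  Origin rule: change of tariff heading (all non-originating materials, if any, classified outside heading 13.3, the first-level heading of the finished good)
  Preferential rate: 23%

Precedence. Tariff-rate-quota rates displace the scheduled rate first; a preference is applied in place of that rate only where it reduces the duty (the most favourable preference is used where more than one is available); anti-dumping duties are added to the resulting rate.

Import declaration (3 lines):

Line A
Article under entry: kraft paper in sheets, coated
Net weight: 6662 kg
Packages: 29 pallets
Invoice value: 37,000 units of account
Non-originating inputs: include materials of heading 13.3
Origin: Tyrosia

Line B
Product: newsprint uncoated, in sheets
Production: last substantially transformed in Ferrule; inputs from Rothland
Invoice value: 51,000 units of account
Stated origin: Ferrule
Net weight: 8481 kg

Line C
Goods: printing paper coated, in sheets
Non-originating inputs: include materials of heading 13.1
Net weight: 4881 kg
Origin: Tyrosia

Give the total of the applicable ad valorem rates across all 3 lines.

72%

Line A: kraft paper → 13.3; coated → 13.3.1; in sheets → 13.3.1.2. Scheduled 23%. Tyrosia agreement on 13.3.1: CTH not met. → 23%.
Line B: newsprint → 13.2; uncoated → 13.2.1; in sheets → 13.2.1.1. Scheduled 13%. Ferrule agreement on 13.1: 13.2.1.1 not covered. → 13%.
Line C: printing paper → 13.1; coated → 13.1.1; in sheets → 13.1.1.2. Scheduled 36%. Tyrosia agreement on 13.3.1: 13.1.1.2 not covered. → 36%.
Sum: 23% + 13% + 36% = 72%.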